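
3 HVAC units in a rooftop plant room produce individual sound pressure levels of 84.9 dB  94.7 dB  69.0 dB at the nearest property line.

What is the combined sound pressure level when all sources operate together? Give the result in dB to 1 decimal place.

Sum in the linear (power) domain: Σ 10^(Lᵢ/10) = 10^(84.9/10) + 10^(94.7/10) + 10^(69.0/10) = 3.268e+09.
Back to dB: 10·log₁₀ Σ = 95.1 dB.

95.1 dB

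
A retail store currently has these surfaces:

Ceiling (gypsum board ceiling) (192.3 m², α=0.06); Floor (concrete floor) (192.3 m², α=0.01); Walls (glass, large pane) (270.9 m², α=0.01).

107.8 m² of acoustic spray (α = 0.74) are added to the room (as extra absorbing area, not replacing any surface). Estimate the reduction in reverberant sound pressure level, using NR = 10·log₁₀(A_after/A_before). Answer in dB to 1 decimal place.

Total absorption A_before = 192.3×0.06 + 192.3×0.01 + 270.9×0.01
  = 11.538 + 1.923 + 2.709 = 16.170 m² sabins.
Added absorption = 107.8 × 0.74 = 79.772 sabins.
New total A_after = 95.942 sabins.
NR = 10·log₁₀(95.942/16.170) = 7.7 dB.

7.7 dB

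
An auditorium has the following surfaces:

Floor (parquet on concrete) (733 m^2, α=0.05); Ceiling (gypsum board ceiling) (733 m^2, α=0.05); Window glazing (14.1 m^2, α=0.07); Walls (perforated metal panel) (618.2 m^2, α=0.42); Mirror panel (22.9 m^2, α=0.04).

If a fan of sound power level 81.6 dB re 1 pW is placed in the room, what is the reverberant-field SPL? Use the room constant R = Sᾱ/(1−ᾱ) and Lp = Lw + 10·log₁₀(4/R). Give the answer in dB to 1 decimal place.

61.6 dB

A = 334.847 sabins; S = 2121.2 m^2.
ᾱ = 0.1579, so room constant R = A/(1−ᾱ) = 397.633 m^2.
Lp = 81.6 + 10·log₁₀(4/397.633) = 81.6 + (-19.97) = 61.6 dB.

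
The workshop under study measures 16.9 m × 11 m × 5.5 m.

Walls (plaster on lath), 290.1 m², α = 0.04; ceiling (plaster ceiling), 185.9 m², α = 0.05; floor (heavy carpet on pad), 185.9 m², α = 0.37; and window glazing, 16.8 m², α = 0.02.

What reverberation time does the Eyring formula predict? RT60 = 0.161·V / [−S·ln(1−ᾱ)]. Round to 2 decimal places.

Total surface area S = 290.1 + 185.9 + 185.9 + 16.8 = 678.7 m².
Σ(Sᵢαᵢ) = 290.1·0.04 + 185.9·0.05 + 185.9·0.37 + 16.8·0.02 = 90.018.
ᾱ = 90.018 / 678.7 = 0.1326.
−S·ln(1−ᾱ) = −678.7 × ln(1 − 0.1326) = 96.549.
V = 16.9 × 11 × 5.5 = 1022.45 m³.
T = 0.161·V/[−S·ln(1−ᾱ)] = 0.161·1022.45/96.549 = 1.70 s.

1.70 sec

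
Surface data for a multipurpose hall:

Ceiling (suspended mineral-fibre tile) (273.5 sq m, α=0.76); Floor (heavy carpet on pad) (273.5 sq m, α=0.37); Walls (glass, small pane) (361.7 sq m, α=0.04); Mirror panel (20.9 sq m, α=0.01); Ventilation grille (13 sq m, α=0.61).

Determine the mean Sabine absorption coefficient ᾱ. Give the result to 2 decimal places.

0.35

Total surface area S = 942.6 sq m.
A = 273.5×0.76 + 273.5×0.37 + 361.7×0.04 + 20.9×0.01 + 13×0.61 = 331.662 sabins.
ᾱ = A/S = 0.35.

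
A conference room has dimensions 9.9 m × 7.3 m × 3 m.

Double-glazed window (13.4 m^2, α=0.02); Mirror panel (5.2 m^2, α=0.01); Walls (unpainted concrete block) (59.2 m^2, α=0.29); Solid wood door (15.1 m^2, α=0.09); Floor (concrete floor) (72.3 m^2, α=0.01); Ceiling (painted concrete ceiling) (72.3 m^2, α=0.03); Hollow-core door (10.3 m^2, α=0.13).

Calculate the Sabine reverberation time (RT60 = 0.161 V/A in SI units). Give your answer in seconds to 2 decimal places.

A = Σ Sᵢαᵢ = 13.4×0.02 + 5.2×0.01 + 59.2×0.29 + 15.1×0.09 + 72.3×0.01 + 72.3×0.03 + 10.3×0.13 = 23.078 sabins.
V = 9.9·7.3·3 = 216.81 m³.
T = 0.161 V/A = 0.161·216.81/23.078 = 1.51 s.

1.51 sec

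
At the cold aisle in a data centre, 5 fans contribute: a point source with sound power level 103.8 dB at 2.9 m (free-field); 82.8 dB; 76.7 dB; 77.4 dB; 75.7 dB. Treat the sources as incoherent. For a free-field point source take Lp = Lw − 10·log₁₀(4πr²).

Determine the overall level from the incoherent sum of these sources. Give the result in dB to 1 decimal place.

Source at 2.9 m: Lp = 103.8 − 10·log₁₀(4π·2.9²) = 103.8 − 10·log₁₀(105.683) = 83.6 dB.
Converting to relative power and adding: 10^(83.6/10) + 10^(82.8/10) + 10^(76.7/10) + 10^(77.4/10) + 10^(75.7/10) = 5.585e+08.
Combined level = 10 log₁₀(5.585e+08) = 87.5 dB.

87.5 dB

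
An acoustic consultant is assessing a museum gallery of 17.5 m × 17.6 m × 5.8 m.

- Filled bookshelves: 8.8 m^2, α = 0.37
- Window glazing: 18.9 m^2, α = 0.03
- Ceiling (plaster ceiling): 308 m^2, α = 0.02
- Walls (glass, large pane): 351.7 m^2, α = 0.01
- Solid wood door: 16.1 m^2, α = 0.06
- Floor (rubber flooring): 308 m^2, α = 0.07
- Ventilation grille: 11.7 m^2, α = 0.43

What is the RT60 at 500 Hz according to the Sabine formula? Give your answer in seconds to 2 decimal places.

Summing Sᵢαᵢ: 3.256 + 0.567 + 6.160 + 3.517 + 0.966 + 21.560 + 5.031 → A = 41.057 sabins.
Volume V = 17.5 × 17.6 × 5.8 = 1786.4 m³.
RT60 = 0.161 · V / A = 0.161 × 1786.4 / 41.057 = 7.01 s.

7.01 sec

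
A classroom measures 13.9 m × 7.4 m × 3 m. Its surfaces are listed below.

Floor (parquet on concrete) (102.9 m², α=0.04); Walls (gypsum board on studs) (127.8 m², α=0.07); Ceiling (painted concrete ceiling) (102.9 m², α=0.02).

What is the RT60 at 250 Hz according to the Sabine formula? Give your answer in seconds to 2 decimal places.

3.29 sec

Summing Sᵢαᵢ: 4.116 + 8.946 + 2.058 → A = 15.120 sabins.
V = 13.9·7.4·3 = 308.58 m³.
T = 0.161 V/A = 0.161·308.58/15.120 = 3.29 s.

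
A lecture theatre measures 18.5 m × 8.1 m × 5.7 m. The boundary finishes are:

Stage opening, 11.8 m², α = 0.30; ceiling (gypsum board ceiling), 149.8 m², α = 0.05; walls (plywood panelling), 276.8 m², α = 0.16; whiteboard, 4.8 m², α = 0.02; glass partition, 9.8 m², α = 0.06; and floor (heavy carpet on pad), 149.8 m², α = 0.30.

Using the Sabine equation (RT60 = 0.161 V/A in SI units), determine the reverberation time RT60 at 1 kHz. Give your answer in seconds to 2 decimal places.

1.36 s

Equivalent absorption area: A = 11.8·0.30 + 149.8·0.05 + 276.8·0.16 + 4.8·0.02 + 9.8·0.06 + 149.8·0.30 = 100.942 m².
Volume V = 18.5 × 8.1 × 5.7 = 854.145 m³.
T = 0.161 V/A = 0.161·854.145/100.942 = 1.36 s.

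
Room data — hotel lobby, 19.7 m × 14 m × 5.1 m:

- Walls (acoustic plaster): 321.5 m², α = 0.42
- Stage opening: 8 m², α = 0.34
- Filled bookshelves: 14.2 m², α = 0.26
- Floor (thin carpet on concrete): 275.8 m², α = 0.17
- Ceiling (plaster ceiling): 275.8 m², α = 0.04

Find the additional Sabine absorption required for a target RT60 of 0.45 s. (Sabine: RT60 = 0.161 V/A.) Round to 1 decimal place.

A₁ = Σ Sᵢαᵢ = 321.5·0.42 + 8·0.34 + 14.2·0.26 + 275.8·0.17 + 275.8·0.04 = 199.360 sabins.
Target A₂ = 0.161·1406.58/0.45 = 503.243 sabins (V = 1406.58 m³).
ΔA = A₂ − A₁ = 503.243 − 199.360 = 303.9 sabins.

303.9 sabins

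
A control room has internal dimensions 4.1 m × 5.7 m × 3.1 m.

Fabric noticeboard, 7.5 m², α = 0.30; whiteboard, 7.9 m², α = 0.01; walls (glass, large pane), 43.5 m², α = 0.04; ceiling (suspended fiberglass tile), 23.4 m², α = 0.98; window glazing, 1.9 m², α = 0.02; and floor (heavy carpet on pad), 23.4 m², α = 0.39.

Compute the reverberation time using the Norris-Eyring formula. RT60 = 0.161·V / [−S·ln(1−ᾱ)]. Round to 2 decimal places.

0.26 s

S = Σ Sᵢ = 107.6 m².
Absorption A = 7.5·0.30 + 7.9·0.01 + 43.5·0.04 + 23.4·0.98 + 1.9·0.02 + 23.4·0.39 = 36.165 sabins.
Mean coefficient ᾱ = A/S = 0.3361.
Eyring denominator: −S ln(1−ᾱ) = 44.076.
V = 4.1 × 5.7 × 3.1 = 72.447 m³.
RT60 = 0.161 × 72.447 / 44.076 = 0.26 s.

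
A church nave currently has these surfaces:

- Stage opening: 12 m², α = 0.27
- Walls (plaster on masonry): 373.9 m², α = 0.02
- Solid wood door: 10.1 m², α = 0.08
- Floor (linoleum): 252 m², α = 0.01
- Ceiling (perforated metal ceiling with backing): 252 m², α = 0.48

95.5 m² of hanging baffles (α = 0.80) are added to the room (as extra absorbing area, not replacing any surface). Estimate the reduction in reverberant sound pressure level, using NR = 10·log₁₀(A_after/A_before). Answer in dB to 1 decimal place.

Equivalent absorption area: A_before = 12*0.27 + 373.9*0.02 + 10.1*0.08 + 252*0.01 + 252*0.48 = 135.006 m².
Treatment contributes 95.5·0.80 = 76.400 sabins.
A_after = 135.006 + 76.400 = 211.406 sabins.
Reduction = 10 log₁₀(A_after/A_before) = 10 log₁₀(1.5659) = 1.9 dB.

1.9 dB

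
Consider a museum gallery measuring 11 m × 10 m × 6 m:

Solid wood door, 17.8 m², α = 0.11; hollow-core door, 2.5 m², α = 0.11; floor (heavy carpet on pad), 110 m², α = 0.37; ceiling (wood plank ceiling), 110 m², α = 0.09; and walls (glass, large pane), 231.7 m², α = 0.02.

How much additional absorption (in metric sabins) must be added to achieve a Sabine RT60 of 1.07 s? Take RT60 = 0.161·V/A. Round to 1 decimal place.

A₁ = Σ Sᵢαᵢ = 17.8·0.11 + 2.5·0.11 + 110·0.37 + 110·0.09 + 231.7·0.02 = 57.467 sabins.
Target A₂ = 0.161·660/1.07 = 99.308 sabins (V = 660 m³).
ΔA = A₂ − A₁ = 99.308 − 57.467 = 41.8 sabins.

41.8 sabins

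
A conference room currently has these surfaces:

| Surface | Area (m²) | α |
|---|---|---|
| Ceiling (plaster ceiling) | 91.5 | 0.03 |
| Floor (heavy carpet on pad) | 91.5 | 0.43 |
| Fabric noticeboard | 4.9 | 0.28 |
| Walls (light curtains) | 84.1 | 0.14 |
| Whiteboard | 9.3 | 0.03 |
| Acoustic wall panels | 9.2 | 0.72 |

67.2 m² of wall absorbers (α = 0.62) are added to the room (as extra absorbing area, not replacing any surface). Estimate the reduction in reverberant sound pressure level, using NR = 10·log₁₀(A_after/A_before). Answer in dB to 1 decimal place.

A_before = Σ Sᵢαᵢ = 91.5×0.03 + 91.5×0.43 + 4.9×0.28 + 84.1×0.14 + 9.3×0.03 + 9.2×0.72 = 62.139 sabins.
Added absorption = 67.2 × 0.62 = 41.664 sabins.
New total A_after = 103.803 sabins.
Reduction = 10 log₁₀(A_after/A_before) = 10 log₁₀(1.6705) = 2.2 dB.

2.2 dB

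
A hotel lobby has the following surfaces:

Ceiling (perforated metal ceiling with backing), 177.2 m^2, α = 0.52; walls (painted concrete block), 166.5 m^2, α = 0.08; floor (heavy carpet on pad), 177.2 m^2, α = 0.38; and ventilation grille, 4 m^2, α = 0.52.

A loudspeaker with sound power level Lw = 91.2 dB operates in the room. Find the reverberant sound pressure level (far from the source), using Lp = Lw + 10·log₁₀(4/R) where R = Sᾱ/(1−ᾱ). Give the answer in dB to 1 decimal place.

Σ(Sᵢαᵢ) = 177.2×0.52 + 166.5×0.08 + 177.2×0.38 + 4×0.52 = 174.880; total area S = 524.9 m^2.
ᾱ = 0.3332, so room constant R = A/(1−ᾱ) = 262.268 m^2.
Lp = 91.2 + 10·log₁₀(4/262.268) = 91.2 + (-18.17) = 73.0 dB.

73.0 dB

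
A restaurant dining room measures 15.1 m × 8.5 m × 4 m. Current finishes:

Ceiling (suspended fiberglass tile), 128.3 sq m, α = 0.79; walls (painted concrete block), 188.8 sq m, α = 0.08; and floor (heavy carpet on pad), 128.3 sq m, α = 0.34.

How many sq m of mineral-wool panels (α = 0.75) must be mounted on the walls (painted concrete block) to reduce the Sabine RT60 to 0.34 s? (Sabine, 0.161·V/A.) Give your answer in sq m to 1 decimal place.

123.9

Equivalent absorption area: A₁ = 128.3*0.79 + 188.8*0.08 + 128.3*0.34 = 160.083 sq m.
Required A₂ = 0.161·513.4/0.34 = 243.110 sabins.
Absorption to add: 243.110 − 160.083 = 83.027 sabins.
Net gain per sq m: Δα = 0.75 − 0.08 = 0.67.
Panel area = 83.027 / 0.67 = 123.9 sq m.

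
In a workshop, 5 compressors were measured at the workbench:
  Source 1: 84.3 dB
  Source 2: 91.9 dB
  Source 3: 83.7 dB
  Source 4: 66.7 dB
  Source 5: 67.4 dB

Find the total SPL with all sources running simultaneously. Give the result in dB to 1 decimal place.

93.1 dB

Σ 10^(Lᵢ/10) = 2.063e+09.
Combined level = 10 log₁₀(2.063e+09) = 93.1 dB.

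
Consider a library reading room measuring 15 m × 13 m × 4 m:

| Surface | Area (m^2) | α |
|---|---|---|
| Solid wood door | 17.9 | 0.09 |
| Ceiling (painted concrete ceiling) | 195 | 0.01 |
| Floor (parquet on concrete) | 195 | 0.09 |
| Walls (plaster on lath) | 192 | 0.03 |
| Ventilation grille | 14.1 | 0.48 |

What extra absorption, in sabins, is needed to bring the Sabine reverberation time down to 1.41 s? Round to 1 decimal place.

55.4 sabins

Equivalent absorption area: A₁ = 17.9*0.09 + 195*0.01 + 195*0.09 + 192*0.03 + 14.1*0.48 = 33.639 m^2.
Target A₂ = 0.161·780/1.41 = 89.064 sabins (V = 780 m³).
Shortfall: 89.064 − 33.639 = 55.4 sabins.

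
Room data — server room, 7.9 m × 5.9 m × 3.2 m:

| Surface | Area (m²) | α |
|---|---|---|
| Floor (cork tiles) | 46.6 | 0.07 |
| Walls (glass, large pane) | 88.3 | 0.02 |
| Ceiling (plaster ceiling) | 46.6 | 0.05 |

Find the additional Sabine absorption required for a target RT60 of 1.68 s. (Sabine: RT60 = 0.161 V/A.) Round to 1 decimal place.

6.9 sabins

Total absorption A₁ = 46.6·0.07 + 88.3·0.02 + 46.6·0.05
  = 3.262 + 1.766 + 2.330 = 7.358 m² sabins.
For T = 1.68 s, need A₂ = 0.161·V/T = 0.161·149.152/1.68 = 14.294 sabins.
Shortfall: 14.294 − 7.358 = 6.9 sabins.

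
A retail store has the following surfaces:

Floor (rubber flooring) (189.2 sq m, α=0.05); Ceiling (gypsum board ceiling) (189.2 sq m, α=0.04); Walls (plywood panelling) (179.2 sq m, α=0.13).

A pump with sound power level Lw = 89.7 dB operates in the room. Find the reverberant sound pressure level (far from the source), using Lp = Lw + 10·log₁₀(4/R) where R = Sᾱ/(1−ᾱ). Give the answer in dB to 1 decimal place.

A = 40.324 sabins; S = 557.6 sq m.
ᾱ = 0.0723, so room constant R = A/(1−ᾱ) = 43.467 sq m.
Lp = Lw + 10 log₁₀(4/R) = 89.7 -10.36 = 79.3 dB.

79.3 dB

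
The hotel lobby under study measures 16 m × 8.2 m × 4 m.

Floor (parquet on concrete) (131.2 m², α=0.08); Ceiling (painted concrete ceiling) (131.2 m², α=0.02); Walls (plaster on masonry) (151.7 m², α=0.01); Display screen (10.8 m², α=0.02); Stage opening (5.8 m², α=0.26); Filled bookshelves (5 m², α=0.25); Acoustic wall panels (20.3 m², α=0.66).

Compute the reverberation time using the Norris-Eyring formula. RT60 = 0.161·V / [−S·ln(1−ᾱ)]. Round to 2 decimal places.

2.63 sec

S = Σ Sᵢ = 456.0 m².
Σ(Sᵢαᵢ) = 131.2·0.08 + 131.2·0.02 + 151.7·0.01 + 10.8·0.02 + 5.8·0.26 + 5·0.25 + 20.3·0.66 = 31.009.
ᾱ = 31.009 / 456.0 = 0.0680.
−S·ln(1−ᾱ) = −456.0 × ln(1 − 0.0680) = 32.113.
V = 16 × 8.2 × 4 = 524.8 m³.
RT60 = 0.161 × 524.8 / 32.113 = 2.63 s.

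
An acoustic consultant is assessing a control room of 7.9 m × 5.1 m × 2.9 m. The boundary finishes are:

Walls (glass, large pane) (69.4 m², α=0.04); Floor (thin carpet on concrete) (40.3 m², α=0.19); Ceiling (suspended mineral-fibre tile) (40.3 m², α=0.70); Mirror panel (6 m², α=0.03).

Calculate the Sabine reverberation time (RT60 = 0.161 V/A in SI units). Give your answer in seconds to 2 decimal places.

0.48 s

Total absorption A = 69.4×0.04 + 40.3×0.19 + 40.3×0.70 + 6×0.03
  = 2.776 + 7.657 + 28.210 + 0.180 = 38.823 m² sabins.
V = 7.9·5.1·2.9 = 116.841 m³.
Sabine: RT60 = 0.161 × 116.841 / 38.823 = 0.48 s.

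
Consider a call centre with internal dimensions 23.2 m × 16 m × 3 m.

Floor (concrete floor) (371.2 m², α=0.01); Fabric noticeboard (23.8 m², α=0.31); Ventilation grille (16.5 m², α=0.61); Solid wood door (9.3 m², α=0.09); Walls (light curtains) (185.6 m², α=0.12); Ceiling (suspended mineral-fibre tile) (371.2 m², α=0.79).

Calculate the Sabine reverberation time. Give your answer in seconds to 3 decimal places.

0.531 s

Equivalent absorption area: A = 371.2*0.01 + 23.8*0.31 + 16.5*0.61 + 9.3*0.09 + 185.6*0.12 + 371.2*0.79 = 337.512 m².
V = 23.2·16·3 = 1113.6 m³.
RT60 = 0.161 · V / A = 0.161 × 1113.6 / 337.512 = 0.531 s.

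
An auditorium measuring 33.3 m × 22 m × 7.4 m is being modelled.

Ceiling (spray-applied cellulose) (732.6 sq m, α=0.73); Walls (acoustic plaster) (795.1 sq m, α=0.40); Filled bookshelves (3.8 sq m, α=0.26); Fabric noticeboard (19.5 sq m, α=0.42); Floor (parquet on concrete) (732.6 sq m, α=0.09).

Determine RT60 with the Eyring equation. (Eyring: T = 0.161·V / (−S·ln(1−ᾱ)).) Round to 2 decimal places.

Total surface area S = 732.6 + 795.1 + 3.8 + 19.5 + 732.6 = 2283.6 sq m.
Σ(Sᵢαᵢ) = 732.6·0.73 + 795.1·0.40 + 3.8·0.26 + 19.5·0.42 + 732.6·0.09 = 927.950.
ᾱ = 927.950 / 2283.6 = 0.4064.
−S·ln(1−ᾱ) = −2283.6 × ln(1 − 0.4064) = 1191.011.
V = 33.3 × 22 × 7.4 = 5421.24 m³.
RT60 = 0.161 × 5421.24 / 1191.011 = 0.73 s.

0.73 sec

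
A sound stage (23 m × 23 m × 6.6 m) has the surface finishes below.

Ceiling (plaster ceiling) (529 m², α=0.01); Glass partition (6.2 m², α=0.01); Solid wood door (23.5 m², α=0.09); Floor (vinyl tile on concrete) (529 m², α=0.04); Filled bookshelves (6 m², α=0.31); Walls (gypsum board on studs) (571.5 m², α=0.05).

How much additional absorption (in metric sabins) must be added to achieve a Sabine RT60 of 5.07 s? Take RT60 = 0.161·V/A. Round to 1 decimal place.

Total absorption A₁ = 529*0.01 + 6.2*0.01 + 23.5*0.09 + 529*0.04 + 6*0.31 + 571.5*0.05
  = 5.290 + 0.062 + 2.115 + 21.160 + 1.860 + 28.575 = 59.062 m² sabins.
V = 3491.4 m³. Required absorption A₂ = 0.161 × 3491.4 / 5.07 = 110.871 sabins.
Shortfall: 110.871 − 59.062 = 51.8 sabins.

51.8 sabins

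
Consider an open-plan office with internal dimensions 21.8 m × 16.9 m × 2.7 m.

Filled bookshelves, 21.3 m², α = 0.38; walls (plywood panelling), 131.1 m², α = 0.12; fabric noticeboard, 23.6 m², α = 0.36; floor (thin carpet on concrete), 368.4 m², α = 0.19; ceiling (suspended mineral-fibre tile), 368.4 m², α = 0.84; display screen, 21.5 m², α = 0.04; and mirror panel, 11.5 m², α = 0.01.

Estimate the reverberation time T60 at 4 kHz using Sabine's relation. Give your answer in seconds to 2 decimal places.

A = Σ Sᵢαᵢ = 21.3×0.38 + 131.1×0.12 + 23.6×0.36 + 368.4×0.19 + 368.4×0.84 + 21.5×0.04 + 11.5×0.01 = 412.749 sabins.
Volume V = 21.8 × 16.9 × 2.7 = 994.734 m³.
T = 0.161 V/A = 0.161·994.734/412.749 = 0.39 s.

0.39 seconds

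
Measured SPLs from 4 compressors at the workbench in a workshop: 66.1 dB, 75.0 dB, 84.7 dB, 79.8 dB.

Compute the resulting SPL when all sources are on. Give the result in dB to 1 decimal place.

86.3 dB

Converting to relative power and adding: 10^(66.1/10) + 10^(75.0/10) + 10^(84.7/10) + 10^(79.8/10) = 4.263e+08.
Combined level = 10 log₁₀(4.263e+08) = 86.3 dB.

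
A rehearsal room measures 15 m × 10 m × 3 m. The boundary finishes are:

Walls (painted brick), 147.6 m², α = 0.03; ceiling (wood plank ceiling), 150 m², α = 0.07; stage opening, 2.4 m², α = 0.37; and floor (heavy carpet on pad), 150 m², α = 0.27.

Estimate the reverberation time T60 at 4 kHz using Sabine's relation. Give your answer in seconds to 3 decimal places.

1.286 seconds

A = Σ Sᵢαᵢ = 147.6*0.03 + 150*0.07 + 2.4*0.37 + 150*0.27 = 56.316 sabins.
V = 15·10·3 = 450 m³.
Sabine: RT60 = 0.161 × 450 / 56.316 = 1.286 s.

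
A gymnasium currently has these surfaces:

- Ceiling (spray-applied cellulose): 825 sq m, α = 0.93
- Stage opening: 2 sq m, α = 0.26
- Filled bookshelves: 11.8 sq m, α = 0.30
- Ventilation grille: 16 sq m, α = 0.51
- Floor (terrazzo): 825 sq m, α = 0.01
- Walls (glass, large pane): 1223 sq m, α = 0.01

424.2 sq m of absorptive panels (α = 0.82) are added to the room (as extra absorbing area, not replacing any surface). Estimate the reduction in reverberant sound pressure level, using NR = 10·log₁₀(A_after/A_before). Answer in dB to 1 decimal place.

Total absorption A_before = 825·0.93 + 2·0.26 + 11.8·0.30 + 16·0.51 + 825·0.01 + 1223·0.01
  = 767.250 + 0.520 + 3.540 + 8.160 + 8.250 + 12.230 = 799.950 sq m sabins.
Added absorption = 424.2 × 0.82 = 347.844 sabins.
New total A_after = 1147.794 sabins.
NR = 10·log₁₀(1147.794/799.950) = 1.6 dB.

1.6 dB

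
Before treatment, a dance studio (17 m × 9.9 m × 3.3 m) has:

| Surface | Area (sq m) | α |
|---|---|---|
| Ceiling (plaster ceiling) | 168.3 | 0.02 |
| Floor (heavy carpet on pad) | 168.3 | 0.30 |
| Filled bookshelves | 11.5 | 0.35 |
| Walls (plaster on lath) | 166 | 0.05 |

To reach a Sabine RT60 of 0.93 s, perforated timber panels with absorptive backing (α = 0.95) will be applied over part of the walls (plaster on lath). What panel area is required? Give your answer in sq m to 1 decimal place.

Total absorption A₁ = 168.3×0.02 + 168.3×0.30 + 11.5×0.35 + 166×0.05
  = 3.366 + 50.490 + 4.025 + 8.300 = 66.181 sq m sabins.
Required A₂ = 0.161·555.39/0.93 = 96.148 sabins.
Absorption to add: 96.148 − 66.181 = 29.967 sabins.
Each sq m of panel replacing the walls (plaster on lath) adds (0.95 − 0.05) = 0.90 sabins.
Panel area = 29.967 / 0.90 = 33.3 sq m.

33.3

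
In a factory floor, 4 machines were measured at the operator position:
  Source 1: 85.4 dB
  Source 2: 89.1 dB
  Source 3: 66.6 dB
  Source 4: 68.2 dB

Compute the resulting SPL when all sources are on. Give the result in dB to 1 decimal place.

Converting to relative power and adding: 10^(85.4/10) + 10^(89.1/10) + 10^(66.6/10) + 10^(68.2/10) = 1.171e+09.
Back to dB: 10·log₁₀ Σ = 90.7 dB.

90.7 dB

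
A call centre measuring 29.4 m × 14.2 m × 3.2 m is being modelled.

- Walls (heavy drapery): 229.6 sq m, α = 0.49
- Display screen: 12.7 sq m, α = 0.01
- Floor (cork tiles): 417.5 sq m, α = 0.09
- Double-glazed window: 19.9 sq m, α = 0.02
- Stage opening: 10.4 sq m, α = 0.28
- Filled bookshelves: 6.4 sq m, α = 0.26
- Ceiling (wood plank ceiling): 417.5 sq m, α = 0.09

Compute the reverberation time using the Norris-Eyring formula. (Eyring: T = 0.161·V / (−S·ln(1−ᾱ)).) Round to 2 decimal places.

1.02 seconds

S = Σ Sᵢ = 1114.0 sq m.
Σ(Sᵢαᵢ) = 229.6×0.49 + 12.7×0.01 + 417.5×0.09 + 19.9×0.02 + 10.4×0.28 + 6.4×0.26 + 417.5×0.09 = 192.755.
Mean coefficient ᾱ = A/S = 0.1730.
Eyring denominator: −S ln(1−ᾱ) = 211.605.
V = 29.4 × 14.2 × 3.2 = 1335.936 m³.
T = 0.161·V/[−S·ln(1−ᾱ)] = 0.161·1335.936/211.605 = 1.02 s.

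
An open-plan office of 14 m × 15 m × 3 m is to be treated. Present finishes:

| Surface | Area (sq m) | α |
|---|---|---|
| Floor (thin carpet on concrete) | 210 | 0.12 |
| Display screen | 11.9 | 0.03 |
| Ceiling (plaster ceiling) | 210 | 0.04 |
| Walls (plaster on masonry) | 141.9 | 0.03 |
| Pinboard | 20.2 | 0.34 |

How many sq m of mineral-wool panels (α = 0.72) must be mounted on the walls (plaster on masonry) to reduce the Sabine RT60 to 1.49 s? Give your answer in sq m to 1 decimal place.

33.3

Total absorption A₁ = 210·0.12 + 11.9·0.03 + 210·0.04 + 141.9·0.03 + 20.2·0.34
  = 25.200 + 0.357 + 8.400 + 4.257 + 6.868 = 45.082 sq m sabins.
V = 630 m³. Target absorption A₂ = 0.161 × 630 / 1.49 = 68.074 sabins.
ΔA needed = 68.074 − 45.082 = 22.992 sabins.
Net gain per sq m: Δα = 0.72 − 0.03 = 0.69.
Panel area = 22.992 / 0.69 = 33.3 sq m.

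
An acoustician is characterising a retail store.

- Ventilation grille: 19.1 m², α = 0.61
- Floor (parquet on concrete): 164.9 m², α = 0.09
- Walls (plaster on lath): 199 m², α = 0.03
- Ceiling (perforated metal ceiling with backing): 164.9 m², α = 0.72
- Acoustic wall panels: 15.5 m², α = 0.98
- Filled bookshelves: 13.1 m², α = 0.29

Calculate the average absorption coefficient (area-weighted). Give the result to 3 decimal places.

0.295

S = Σ Sᵢ = 19.1 + 164.9 + 199 + 164.9 + 15.5 + 13.1 = 576.5 m².
A = 19.1*0.61 + 164.9*0.09 + 199*0.03 + 164.9*0.72 + 15.5*0.98 + 13.1*0.29 = 170.179 sabins.
ᾱ = A/S = 0.295.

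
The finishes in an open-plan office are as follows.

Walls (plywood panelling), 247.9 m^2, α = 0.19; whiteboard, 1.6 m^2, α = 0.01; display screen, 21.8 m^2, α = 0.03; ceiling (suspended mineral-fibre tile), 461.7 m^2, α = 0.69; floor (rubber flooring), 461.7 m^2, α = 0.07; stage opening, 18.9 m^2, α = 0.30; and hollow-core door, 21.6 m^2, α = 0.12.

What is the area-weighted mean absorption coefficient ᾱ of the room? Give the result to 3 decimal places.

S = Σ Sᵢ = 247.9 + 1.6 + 21.8 + 461.7 + 461.7 + 18.9 + 21.6 = 1235.2 m^2.
Weighted sum Σ Sα = 406.925.
ᾱ = A/S = 0.329.

0.329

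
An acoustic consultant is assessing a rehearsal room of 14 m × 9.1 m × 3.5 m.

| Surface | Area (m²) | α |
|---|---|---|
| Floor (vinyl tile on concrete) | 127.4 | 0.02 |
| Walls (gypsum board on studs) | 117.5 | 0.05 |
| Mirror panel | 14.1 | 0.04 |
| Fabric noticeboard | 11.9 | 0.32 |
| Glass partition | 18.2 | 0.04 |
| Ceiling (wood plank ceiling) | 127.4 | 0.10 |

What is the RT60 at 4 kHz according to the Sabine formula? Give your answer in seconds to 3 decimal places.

2.733 s

A = Σ Sᵢαᵢ = 127.4·0.02 + 117.5·0.05 + 14.1·0.04 + 11.9·0.32 + 18.2·0.04 + 127.4·0.10 = 26.263 sabins.
V = 14·9.1·3.5 = 445.9 m³.
T = 0.161 V/A = 0.161·445.9/26.263 = 2.733 s.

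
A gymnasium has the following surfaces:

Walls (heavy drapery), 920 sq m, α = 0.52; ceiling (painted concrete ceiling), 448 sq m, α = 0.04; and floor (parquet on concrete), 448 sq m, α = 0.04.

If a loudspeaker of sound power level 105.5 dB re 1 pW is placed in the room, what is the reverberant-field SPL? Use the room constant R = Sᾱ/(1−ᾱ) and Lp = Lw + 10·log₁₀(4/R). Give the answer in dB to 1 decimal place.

Σ(Sᵢαᵢ) = 920×0.52 + 448×0.04 + 448×0.04 = 514.240; total area S = 1816.0 sq m.
ᾱ = 514.240/1816.0 = 0.2832; R = Sᾱ/(1−ᾱ) = 514.240/(1−0.2832) = 717.411 sq m.
Lp = Lw + 10 log₁₀(4/R) = 105.5 -22.54 = 83.0 dB.

83.0 dB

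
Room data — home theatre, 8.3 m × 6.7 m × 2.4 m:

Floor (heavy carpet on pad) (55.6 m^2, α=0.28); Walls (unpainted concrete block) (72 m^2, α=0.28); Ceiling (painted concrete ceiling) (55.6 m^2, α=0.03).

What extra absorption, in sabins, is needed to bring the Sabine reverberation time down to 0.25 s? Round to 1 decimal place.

48.6 sabins

Summing Sᵢαᵢ: 15.568 + 20.160 + 1.668 → A₁ = 37.396 sabins.
For T = 0.25 s, need A₂ = 0.161·V/T = 0.161·133.464/0.25 = 85.951 sabins.
ΔA = A₂ − A₁ = 85.951 − 37.396 = 48.6 sabins.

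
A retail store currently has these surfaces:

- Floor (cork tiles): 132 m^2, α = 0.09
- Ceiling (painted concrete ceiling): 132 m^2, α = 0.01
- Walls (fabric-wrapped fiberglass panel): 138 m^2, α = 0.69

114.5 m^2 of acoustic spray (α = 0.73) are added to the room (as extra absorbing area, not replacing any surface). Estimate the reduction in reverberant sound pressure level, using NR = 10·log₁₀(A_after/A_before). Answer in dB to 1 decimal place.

Equivalent absorption area: A_before = 132·0.09 + 132·0.01 + 138·0.69 = 108.420 m^2.
Treatment contributes 114.5·0.73 = 83.585 sabins.
New total A_after = 192.005 sabins.
Reduction = 10 log₁₀(A_after/A_before) = 10 log₁₀(1.7709) = 2.5 dB.

2.5 dB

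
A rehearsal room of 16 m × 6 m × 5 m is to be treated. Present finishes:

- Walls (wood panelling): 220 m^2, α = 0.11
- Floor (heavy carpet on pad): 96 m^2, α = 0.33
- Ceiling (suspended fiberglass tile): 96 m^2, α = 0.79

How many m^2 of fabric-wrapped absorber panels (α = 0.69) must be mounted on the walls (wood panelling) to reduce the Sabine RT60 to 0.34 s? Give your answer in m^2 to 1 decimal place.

164.8

Summing Sᵢαᵢ: 24.200 + 31.680 + 75.840 → A₁ = 131.720 sabins.
Required A₂ = 0.161·480/0.34 = 227.294 sabins.
Absorption to add: 227.294 − 131.720 = 95.574 sabins.
Each m^2 of panel replacing the walls (wood panelling) adds (0.69 − 0.11) = 0.58 sabins.
Area = ΔA/Δα = 95.574/0.58 = 164.8 m^2.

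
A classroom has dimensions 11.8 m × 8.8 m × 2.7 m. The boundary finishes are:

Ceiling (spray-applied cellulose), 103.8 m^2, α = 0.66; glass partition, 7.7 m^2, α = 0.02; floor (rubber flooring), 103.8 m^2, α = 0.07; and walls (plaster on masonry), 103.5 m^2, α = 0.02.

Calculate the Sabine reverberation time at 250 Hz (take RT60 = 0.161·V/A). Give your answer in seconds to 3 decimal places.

0.579 seconds

A = Σ Sᵢαᵢ = 103.8*0.66 + 7.7*0.02 + 103.8*0.07 + 103.5*0.02 = 77.998 sabins.
Volume V = 11.8 × 8.8 × 2.7 = 280.368 m³.
RT60 = 0.161 · V / A = 0.161 × 280.368 / 77.998 = 0.579 s.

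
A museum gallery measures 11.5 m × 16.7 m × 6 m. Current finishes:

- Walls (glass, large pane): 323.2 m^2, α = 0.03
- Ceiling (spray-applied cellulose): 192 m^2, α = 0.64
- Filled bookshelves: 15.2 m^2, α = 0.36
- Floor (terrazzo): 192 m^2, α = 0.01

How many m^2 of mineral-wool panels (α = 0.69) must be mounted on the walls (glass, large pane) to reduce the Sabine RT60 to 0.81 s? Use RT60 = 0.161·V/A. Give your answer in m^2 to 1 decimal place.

Summing Sᵢαᵢ: 9.696 + 122.880 + 5.472 + 1.920 → A₁ = 139.968 sabins.
Required A₂ = 0.161·1152.3/0.81 = 229.037 sabins.
Absorption to add: 229.037 − 139.968 = 89.069 sabins.
Net gain per m^2: Δα = 0.69 − 0.03 = 0.66.
Area = ΔA/Δα = 89.069/0.66 = 135.0 m^2.

135.0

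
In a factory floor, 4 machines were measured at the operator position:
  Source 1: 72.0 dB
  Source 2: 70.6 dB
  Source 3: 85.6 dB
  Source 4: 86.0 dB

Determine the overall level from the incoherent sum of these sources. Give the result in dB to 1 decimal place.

89.0 dB

Σ 10^(Lᵢ/10) = 7.885e+08.
Combined level = 10 log₁₀(7.885e+08) = 89.0 dB.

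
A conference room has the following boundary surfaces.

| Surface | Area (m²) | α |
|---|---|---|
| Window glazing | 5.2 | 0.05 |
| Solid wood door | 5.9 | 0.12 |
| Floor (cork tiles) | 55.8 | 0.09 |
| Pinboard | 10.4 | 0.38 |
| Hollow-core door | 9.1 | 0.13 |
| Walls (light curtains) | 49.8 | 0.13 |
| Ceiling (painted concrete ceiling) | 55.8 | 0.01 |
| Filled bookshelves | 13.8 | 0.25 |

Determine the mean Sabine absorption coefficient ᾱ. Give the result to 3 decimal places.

0.105

S = Σ Sᵢ = 5.2 + 5.9 + 55.8 + 10.4 + 9.1 + 49.8 + 55.8 + 13.8 = 205.8 m².
Weighted sum Σ Sα = 21.607.
ᾱ = 21.607 / 205.8 = 0.105.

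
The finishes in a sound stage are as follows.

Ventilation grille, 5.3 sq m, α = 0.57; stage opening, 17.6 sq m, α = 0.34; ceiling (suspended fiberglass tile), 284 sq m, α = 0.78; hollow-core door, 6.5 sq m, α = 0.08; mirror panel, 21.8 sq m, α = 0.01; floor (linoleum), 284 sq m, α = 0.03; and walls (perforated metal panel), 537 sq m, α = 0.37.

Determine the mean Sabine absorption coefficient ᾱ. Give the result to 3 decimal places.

0.379

S = Σ Sᵢ = 5.3 + 17.6 + 284 + 6.5 + 21.8 + 284 + 537 = 1156.2 sq m.
A = 5.3×0.57 + 17.6×0.34 + 284×0.78 + 6.5×0.08 + 21.8×0.01 + 284×0.03 + 537×0.37 = 438.473 sabins.
ᾱ = 438.473 / 1156.2 = 0.379.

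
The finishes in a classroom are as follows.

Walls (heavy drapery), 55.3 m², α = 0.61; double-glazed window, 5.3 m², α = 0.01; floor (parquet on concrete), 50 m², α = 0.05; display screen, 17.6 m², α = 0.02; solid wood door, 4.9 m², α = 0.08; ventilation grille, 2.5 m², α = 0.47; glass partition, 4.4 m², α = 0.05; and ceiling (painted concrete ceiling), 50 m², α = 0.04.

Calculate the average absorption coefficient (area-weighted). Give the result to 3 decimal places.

0.213

S = Σ Sᵢ = 55.3 + 5.3 + 50 + 17.6 + 4.9 + 2.5 + 4.4 + 50 = 190.0 m².
Weighted sum Σ Sα = 40.425.
ᾱ = A/S = 0.213.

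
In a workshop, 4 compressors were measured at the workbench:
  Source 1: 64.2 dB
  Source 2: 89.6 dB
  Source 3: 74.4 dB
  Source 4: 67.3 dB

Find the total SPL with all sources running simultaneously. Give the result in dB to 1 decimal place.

Converting to relative power and adding: 10^(64.2/10) + 10^(89.6/10) + 10^(74.4/10) + 10^(67.3/10) = 9.476e+08.
Combined level = 10 log₁₀(9.476e+08) = 89.8 dB.

89.8 dB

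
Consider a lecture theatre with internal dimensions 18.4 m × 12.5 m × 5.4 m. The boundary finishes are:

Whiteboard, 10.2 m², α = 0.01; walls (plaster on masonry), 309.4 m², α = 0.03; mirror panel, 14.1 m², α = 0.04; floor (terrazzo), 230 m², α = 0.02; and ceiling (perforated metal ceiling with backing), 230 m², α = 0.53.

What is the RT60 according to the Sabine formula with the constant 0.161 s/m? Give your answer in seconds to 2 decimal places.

Total absorption A = 10.2×0.01 + 309.4×0.03 + 14.1×0.04 + 230×0.02 + 230×0.53
  = 0.102 + 9.282 + 0.564 + 4.600 + 121.900 = 136.448 m² sabins.
Volume V = 18.4 × 12.5 × 5.4 = 1242 m³.
RT60 = 0.161 · V / A = 0.161 × 1242 / 136.448 = 1.47 s.

1.47 sec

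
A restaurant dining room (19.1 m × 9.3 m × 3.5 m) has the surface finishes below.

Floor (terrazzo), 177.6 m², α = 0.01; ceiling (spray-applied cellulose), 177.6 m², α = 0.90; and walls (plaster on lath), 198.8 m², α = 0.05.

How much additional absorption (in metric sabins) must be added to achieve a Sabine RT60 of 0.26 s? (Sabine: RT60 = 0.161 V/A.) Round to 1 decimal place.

213.4 sabins

Equivalent absorption area: A₁ = 177.6*0.01 + 177.6*0.90 + 198.8*0.05 = 171.556 m².
For T = 0.26 s, need A₂ = 0.161·V/T = 0.161·621.705/0.26 = 384.979 sabins.
ΔA = A₂ − A₁ = 384.979 − 171.556 = 213.4 sabins.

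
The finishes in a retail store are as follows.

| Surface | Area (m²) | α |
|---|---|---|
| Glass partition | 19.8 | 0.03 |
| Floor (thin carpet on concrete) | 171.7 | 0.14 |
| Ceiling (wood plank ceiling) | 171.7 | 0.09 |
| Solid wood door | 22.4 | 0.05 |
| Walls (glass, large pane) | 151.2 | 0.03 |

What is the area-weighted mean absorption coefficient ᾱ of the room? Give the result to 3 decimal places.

0.085

S = Σ Sᵢ = 19.8 + 171.7 + 171.7 + 22.4 + 151.2 = 536.8 m².
Weighted sum Σ Sα = 45.741.
ᾱ = 45.741 / 536.8 = 0.085.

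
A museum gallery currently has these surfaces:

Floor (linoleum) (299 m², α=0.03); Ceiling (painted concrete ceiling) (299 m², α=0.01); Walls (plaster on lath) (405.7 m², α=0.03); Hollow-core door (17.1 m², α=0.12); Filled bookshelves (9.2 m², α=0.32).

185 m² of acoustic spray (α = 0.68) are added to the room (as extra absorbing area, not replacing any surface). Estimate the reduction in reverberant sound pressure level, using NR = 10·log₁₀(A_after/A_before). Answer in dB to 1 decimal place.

Summing Sᵢαᵢ: 8.970 + 2.990 + 12.171 + 2.052 + 2.944 → A_before = 29.127 sabins.
Added absorption = 185 × 0.68 = 125.800 sabins.
A_after = 29.127 + 125.800 = 154.927 sabins.
NR = 10·log₁₀(154.927/29.127) = 7.3 dB.

7.3 dB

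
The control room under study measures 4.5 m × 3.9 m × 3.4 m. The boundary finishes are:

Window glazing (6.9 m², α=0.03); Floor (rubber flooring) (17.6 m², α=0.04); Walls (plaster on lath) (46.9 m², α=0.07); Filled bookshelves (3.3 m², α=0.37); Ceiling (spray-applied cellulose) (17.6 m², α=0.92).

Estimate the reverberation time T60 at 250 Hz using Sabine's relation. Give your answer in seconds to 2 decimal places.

0.44 s

Equivalent absorption area: A = 6.9×0.03 + 17.6×0.04 + 46.9×0.07 + 3.3×0.37 + 17.6×0.92 = 21.607 m².
V = 4.5·3.9·3.4 = 59.67 m³.
Sabine: RT60 = 0.161 × 59.67 / 21.607 = 0.44 s.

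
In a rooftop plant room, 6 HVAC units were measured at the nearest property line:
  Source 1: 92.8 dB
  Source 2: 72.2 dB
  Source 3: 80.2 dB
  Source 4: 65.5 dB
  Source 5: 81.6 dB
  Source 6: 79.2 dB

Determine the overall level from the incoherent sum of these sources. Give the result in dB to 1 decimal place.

Sum in the linear (power) domain: Σ 10^(Lᵢ/10) = 10^(92.8/10) + 10^(72.2/10) + 10^(80.2/10) + 10^(65.5/10) + 10^(81.6/10) + 10^(79.2/10) = 2.258e+09.
Combined level = 10 log₁₀(2.258e+09) = 93.5 dB.

93.5 dB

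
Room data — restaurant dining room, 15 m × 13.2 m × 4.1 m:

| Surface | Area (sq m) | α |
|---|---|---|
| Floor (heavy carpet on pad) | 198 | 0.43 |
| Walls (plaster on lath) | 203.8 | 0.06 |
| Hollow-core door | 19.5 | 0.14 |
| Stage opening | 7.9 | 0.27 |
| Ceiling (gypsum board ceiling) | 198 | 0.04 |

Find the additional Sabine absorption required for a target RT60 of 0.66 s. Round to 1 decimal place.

Summing Sᵢαᵢ: 85.140 + 12.228 + 2.730 + 2.133 + 7.920 → A₁ = 110.151 sabins.
V = 811.8 m³. Required absorption A₂ = 0.161 × 811.8 / 0.66 = 198.030 sabins.
ΔA = A₂ − A₁ = 198.030 − 110.151 = 87.9 sabins.

87.9 sabins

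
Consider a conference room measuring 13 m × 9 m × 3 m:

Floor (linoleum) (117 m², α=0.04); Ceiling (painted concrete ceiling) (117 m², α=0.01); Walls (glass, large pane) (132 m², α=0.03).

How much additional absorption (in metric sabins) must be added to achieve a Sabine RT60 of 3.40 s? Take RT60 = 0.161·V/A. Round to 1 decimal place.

A₁ = Σ Sᵢαᵢ = 117*0.04 + 117*0.01 + 132*0.03 = 9.810 sabins.
Target A₂ = 0.161·351/3.40 = 16.621 sabins (V = 351 m³).
Shortfall: 16.621 − 9.810 = 6.8 sabins.

6.8 sabins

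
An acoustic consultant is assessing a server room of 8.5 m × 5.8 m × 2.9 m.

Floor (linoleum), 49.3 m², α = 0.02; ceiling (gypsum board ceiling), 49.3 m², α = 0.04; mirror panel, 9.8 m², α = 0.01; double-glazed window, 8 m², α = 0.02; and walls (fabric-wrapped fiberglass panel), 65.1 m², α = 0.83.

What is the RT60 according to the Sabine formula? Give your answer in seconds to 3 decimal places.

0.402 s

Equivalent absorption area: A = 49.3×0.02 + 49.3×0.04 + 9.8×0.01 + 8×0.02 + 65.1×0.83 = 57.249 m².
Volume V = 8.5 × 5.8 × 2.9 = 142.97 m³.
Sabine: RT60 = 0.161 × 142.97 / 57.249 = 0.402 s.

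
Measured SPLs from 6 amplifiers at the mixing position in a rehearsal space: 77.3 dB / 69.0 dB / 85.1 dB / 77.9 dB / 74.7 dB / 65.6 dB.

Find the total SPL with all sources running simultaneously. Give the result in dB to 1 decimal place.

Σ 10^(Lᵢ/10) = 4.8e+08.
L_total = 10·log₁₀(4.8e+08) = 86.8 dB.

86.8 dB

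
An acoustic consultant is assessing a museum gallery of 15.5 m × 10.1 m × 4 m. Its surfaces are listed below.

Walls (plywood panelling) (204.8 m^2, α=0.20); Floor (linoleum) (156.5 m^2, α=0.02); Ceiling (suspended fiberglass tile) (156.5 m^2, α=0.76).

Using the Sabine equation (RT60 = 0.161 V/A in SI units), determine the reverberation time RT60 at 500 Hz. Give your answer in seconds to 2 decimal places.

Total absorption A = 204.8·0.20 + 156.5·0.02 + 156.5·0.76
  = 40.960 + 3.130 + 118.940 = 163.030 m^2 sabins.
Volume V = 15.5 × 10.1 × 4 = 626.2 m³.
Sabine: RT60 = 0.161 × 626.2 / 163.030 = 0.62 s.

0.62 s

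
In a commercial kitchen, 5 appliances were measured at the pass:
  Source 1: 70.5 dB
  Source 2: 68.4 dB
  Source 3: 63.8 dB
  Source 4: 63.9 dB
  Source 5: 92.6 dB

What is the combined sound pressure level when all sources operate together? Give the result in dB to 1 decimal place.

Σ 10^(Lᵢ/10) = 1.843e+09.
Back to dB: 10·log₁₀ Σ = 92.7 dB.

92.7 dB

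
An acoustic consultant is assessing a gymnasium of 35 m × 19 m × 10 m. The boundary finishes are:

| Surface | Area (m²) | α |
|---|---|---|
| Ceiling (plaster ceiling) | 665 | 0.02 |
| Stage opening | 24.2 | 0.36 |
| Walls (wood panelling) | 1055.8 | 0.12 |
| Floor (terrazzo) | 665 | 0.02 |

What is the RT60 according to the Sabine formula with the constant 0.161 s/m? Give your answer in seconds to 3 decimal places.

6.609 seconds

A = Σ Sᵢαᵢ = 665·0.02 + 24.2·0.36 + 1055.8·0.12 + 665·0.02 = 162.008 sabins.
Room volume: 6650 m³.
RT60 = 0.161 · V / A = 0.161 × 6650 / 162.008 = 6.609 s.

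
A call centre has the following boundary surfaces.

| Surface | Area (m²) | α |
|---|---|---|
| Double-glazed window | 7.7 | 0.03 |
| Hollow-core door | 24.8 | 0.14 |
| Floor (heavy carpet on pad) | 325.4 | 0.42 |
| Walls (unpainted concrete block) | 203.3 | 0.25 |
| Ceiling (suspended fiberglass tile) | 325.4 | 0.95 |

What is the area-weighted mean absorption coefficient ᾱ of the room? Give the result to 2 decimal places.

S = Σ Sᵢ = 7.7 + 24.8 + 325.4 + 203.3 + 325.4 = 886.6 m².
Weighted sum Σ Sα = 500.326.
ᾱ = 500.326 / 886.6 = 0.56.

0.56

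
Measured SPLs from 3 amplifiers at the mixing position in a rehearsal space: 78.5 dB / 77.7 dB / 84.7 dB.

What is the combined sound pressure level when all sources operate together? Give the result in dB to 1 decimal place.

86.3 dB

Converting to relative power and adding: 10^(78.5/10) + 10^(77.7/10) + 10^(84.7/10) = 4.248e+08.
Combined level = 10 log₁₀(4.248e+08) = 86.3 dB.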